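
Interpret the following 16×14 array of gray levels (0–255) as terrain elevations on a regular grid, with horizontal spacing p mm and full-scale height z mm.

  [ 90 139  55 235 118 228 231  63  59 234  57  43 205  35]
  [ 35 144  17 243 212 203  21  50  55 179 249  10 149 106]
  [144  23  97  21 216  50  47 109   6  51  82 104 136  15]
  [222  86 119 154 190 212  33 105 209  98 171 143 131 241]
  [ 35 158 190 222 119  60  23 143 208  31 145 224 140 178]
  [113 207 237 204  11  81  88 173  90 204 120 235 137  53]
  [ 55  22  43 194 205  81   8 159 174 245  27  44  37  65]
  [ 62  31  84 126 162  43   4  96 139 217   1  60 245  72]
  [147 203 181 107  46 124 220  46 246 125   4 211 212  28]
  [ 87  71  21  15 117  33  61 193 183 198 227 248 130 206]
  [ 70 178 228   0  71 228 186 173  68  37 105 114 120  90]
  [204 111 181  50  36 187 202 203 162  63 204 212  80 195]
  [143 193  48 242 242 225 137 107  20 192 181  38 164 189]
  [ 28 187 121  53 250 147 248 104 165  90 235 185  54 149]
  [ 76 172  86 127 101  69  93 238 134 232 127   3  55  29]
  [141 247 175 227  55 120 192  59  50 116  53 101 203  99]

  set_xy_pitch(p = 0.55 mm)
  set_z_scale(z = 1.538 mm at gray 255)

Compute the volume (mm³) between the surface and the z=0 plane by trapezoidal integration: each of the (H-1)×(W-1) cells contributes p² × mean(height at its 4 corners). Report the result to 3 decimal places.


45.157

height_mm = gray/255 × 1.538; cell vol = 0.55² × mean(4 corners)
unit = 0.55² × 1.538 / (4×255) = 0.000456123 mm³ per gray-sum
row 0: Σ corner-gray over 13 cells = 6664  → 3.0396
row 1: Σ corner-gray over 13 cells = 5248  → 2.3937
row 2: Σ corner-gray over 13 cells = 5808  → 2.6492
row 3: Σ corner-gray over 13 cells = 7304  → 3.3315
row 4: Σ corner-gray over 13 cells = 7279  → 3.3201
row 5: Σ corner-gray over 13 cells = 6338  → 2.8909
row 6: Σ corner-gray over 13 cells = 5148  → 2.3481
row 7: Σ corner-gray over 13 cells = 6175  → 2.8166
row 8: Σ corner-gray over 13 cells = 6912  → 3.1527
row 9: Σ corner-gray over 13 cells = 6463  → 2.9479
row 10: Σ corner-gray over 13 cells = 6957  → 3.1732
row 11: Σ corner-gray over 13 cells = 7691  → 3.5080
row 12: Σ corner-gray over 13 cells = 7765  → 3.5418
row 13: Σ corner-gray over 13 cells = 6834  → 3.1171
row 14: Σ corner-gray over 13 cells = 6415  → 2.9260
Σ rows: total corner-gray = 99001  → 45.1566 mm³


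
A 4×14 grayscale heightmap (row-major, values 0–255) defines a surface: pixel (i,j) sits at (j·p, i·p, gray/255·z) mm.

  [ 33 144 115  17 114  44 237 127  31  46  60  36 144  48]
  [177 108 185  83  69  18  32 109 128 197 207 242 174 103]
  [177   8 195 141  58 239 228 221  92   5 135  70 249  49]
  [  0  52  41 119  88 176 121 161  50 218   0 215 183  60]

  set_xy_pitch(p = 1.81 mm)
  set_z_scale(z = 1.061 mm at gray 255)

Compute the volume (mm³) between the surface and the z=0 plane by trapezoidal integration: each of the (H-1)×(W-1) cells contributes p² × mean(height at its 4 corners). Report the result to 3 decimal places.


height_mm = gray/255 × 1.061; cell vol = 1.81² × mean(4 corners)
unit = 1.81² × 1.061 / (4×255) = 0.00340779 mm³ per gray-sum
row 0: Σ corner-gray over 13 cells = 5695  → 19.4073
row 1: Σ corner-gray over 13 cells = 6892  → 23.4865
row 2: Σ corner-gray over 13 cells = 6416  → 21.8644
Σ rows: total corner-gray = 19003  → 64.7582 mm³

64.758


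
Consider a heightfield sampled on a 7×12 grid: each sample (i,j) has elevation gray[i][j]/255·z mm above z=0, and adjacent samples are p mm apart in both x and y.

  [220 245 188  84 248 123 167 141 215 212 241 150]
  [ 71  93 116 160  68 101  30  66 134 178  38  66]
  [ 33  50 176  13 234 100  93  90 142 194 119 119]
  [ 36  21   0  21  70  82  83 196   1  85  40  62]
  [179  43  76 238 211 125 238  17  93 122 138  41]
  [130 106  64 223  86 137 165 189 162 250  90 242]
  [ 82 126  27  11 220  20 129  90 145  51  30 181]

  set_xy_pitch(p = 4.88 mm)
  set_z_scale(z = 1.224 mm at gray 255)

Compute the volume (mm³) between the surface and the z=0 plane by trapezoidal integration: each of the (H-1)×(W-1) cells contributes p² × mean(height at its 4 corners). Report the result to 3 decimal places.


865.463

height_mm = gray/255 × 1.224; cell vol = 4.88² × mean(4 corners)
unit = 4.88² × 1.224 / (4×255) = 0.0285773 mm³ per gray-sum
row 0: Σ corner-gray over 11 cells = 6203  → 177.2649
row 1: Σ corner-gray over 11 cells = 4679  → 133.7131
row 2: Σ corner-gray over 11 cells = 3870  → 110.5941
row 3: Σ corner-gray over 11 cells = 4118  → 117.6812
row 4: Σ corner-gray over 11 cells = 6138  → 175.4073
row 5: Σ corner-gray over 11 cells = 5277  → 150.8023
Σ rows: total corner-gray = 30285  → 865.4629 mm³


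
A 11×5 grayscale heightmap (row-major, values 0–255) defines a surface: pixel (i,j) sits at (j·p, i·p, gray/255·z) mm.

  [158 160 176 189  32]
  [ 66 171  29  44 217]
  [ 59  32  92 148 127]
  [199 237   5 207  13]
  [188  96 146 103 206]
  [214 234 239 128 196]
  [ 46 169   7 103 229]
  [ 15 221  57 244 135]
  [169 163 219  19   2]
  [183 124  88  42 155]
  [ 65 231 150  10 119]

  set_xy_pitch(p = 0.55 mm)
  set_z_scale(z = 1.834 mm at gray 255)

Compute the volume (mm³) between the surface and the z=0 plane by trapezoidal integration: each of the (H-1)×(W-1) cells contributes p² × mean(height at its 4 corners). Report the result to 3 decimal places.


height_mm = gray/255 × 1.834; cell vol = 0.55² × mean(4 corners)
unit = 0.55² × 1.834 / (4×255) = 0.000543907 mm³ per gray-sum
row 0: Σ corner-gray over 4 cells = 2011  → 1.0938
row 1: Σ corner-gray over 4 cells = 1501  → 0.8164
row 2: Σ corner-gray over 4 cells = 1840  → 1.0008
row 3: Σ corner-gray over 4 cells = 2194  → 1.1933
row 4: Σ corner-gray over 4 cells = 2696  → 1.4664
row 5: Σ corner-gray over 4 cells = 2445  → 1.3299
row 6: Σ corner-gray over 4 cells = 2027  → 1.1025
row 7: Σ corner-gray over 4 cells = 2167  → 1.1786
row 8: Σ corner-gray over 4 cells = 1819  → 0.9894
row 9: Σ corner-gray over 4 cells = 1812  → 0.9856
Σ rows: total corner-gray = 20512  → 11.1566 mm³

11.157


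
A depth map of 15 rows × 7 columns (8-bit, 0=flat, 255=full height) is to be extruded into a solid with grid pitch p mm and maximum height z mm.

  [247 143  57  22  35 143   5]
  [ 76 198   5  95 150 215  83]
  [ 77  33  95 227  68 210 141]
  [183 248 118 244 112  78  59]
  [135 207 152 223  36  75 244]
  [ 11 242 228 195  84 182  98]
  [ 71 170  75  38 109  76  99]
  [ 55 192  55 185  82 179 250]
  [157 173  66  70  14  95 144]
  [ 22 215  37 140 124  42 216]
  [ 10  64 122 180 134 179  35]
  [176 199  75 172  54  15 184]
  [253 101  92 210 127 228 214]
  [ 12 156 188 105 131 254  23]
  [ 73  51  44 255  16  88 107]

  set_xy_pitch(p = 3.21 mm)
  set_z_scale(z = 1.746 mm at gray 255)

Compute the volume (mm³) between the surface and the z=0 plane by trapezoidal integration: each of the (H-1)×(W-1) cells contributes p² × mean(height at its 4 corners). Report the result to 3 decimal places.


height_mm = gray/255 × 1.746; cell vol = 3.21² × mean(4 corners)
unit = 3.21² × 1.746 / (4×255) = 0.0176382 mm³ per gray-sum
row 0: Σ corner-gray over 6 cells = 2537  → 44.7481
row 1: Σ corner-gray over 6 cells = 2969  → 52.3678
row 2: Σ corner-gray over 6 cells = 3326  → 58.6646
row 3: Σ corner-gray over 6 cells = 3607  → 63.6210
row 4: Σ corner-gray over 6 cells = 3736  → 65.8963
row 5: Σ corner-gray over 6 cells = 3077  → 54.2727
row 6: Σ corner-gray over 6 cells = 2797  → 49.3340
row 7: Σ corner-gray over 6 cells = 2828  → 49.8808
row 8: Σ corner-gray over 6 cells = 2491  → 43.9367
row 9: Σ corner-gray over 6 cells = 2757  → 48.6285
row 10: Σ corner-gray over 6 cells = 2793  → 49.2635
row 11: Σ corner-gray over 6 cells = 3373  → 59.4936
row 12: Σ corner-gray over 6 cells = 3686  → 65.0144
row 13: Σ corner-gray over 6 cells = 2791  → 49.2282
Σ rows: total corner-gray = 42768  → 754.3503 mm³

754.350


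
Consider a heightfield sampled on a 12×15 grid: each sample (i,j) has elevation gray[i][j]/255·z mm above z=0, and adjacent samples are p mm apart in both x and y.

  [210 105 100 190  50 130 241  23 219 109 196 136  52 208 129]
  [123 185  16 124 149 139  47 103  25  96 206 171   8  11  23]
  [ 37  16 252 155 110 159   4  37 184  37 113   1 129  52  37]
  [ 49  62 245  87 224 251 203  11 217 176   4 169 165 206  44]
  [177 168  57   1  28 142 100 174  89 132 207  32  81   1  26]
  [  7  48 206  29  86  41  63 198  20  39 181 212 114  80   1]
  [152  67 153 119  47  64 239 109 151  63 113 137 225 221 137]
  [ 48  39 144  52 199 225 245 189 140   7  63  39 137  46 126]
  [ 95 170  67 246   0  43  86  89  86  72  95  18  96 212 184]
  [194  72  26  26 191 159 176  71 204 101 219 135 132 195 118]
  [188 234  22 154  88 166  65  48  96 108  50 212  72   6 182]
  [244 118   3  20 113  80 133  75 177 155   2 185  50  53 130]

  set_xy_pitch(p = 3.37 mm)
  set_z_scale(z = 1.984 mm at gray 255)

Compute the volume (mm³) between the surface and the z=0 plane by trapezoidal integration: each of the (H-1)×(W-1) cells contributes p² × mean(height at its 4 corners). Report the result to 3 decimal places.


1522.705

height_mm = gray/255 × 1.984; cell vol = 3.37² × mean(4 corners)
unit = 3.37² × 1.984 / (4×255) = 0.0220903 mm³ per gray-sum
row 0: Σ corner-gray over 14 cells = 6563  → 144.9785
row 1: Σ corner-gray over 14 cells = 5278  → 116.5925
row 2: Σ corner-gray over 14 cells = 6705  → 148.1154
row 3: Σ corner-gray over 14 cells = 6760  → 149.3303
row 4: Σ corner-gray over 14 cells = 5269  → 116.3937
row 5: Σ corner-gray over 14 cells = 6347  → 140.2070
row 6: Σ corner-gray over 14 cells = 6929  → 153.0636
row 7: Σ corner-gray over 14 cells = 6063  → 133.9334
row 8: Σ corner-gray over 14 cells = 6565  → 145.0227
row 9: Σ corner-gray over 14 cells = 6738  → 148.8443
row 10: Σ corner-gray over 14 cells = 5714  → 126.2239
Σ rows: total corner-gray = 68931  → 1522.7054 mm³


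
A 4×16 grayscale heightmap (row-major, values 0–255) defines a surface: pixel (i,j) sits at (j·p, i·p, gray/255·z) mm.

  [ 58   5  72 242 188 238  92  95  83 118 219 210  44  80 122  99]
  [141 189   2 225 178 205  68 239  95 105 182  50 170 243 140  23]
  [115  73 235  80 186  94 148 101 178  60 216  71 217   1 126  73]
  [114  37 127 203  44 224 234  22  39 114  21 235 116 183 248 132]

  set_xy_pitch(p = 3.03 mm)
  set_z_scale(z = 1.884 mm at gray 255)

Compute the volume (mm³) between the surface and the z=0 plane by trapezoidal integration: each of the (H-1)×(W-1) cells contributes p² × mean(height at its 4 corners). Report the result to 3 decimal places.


height_mm = gray/255 × 1.884; cell vol = 3.03² × mean(4 corners)
unit = 3.03² × 1.884 / (4×255) = 0.0169577 mm³ per gray-sum
row 0: Σ corner-gray over 15 cells = 8119  → 137.6793
row 1: Σ corner-gray over 15 cells = 8106  → 137.4588
row 2: Σ corner-gray over 15 cells = 7700  → 130.5740
Σ rows: total corner-gray = 23925  → 405.7121 mm³

405.712


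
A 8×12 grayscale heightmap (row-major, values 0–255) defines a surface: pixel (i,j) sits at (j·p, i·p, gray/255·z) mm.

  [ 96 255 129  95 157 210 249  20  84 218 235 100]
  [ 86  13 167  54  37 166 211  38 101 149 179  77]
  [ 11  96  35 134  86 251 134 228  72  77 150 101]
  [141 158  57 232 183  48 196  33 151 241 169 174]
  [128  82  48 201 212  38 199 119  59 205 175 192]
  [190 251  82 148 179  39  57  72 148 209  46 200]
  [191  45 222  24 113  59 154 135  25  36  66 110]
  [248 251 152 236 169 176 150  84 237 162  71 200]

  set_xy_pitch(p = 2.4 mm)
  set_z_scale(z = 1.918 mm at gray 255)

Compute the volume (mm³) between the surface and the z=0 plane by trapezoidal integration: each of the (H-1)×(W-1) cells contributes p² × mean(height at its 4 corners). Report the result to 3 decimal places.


height_mm = gray/255 × 1.918; cell vol = 2.4² × mean(4 corners)
unit = 2.4² × 1.918 / (4×255) = 0.0108311 mm³ per gray-sum
row 0: Σ corner-gray over 11 cells = 5893  → 63.8274
row 1: Σ corner-gray over 11 cells = 5031  → 54.4911
row 2: Σ corner-gray over 11 cells = 5889  → 63.7841
row 3: Σ corner-gray over 11 cells = 6247  → 67.6616
row 4: Σ corner-gray over 11 cells = 5848  → 63.3400
row 5: Σ corner-gray over 11 cells = 4911  → 53.1913
row 6: Σ corner-gray over 11 cells = 5883  → 63.7191
Σ rows: total corner-gray = 39702  → 430.0147 mm³

430.015


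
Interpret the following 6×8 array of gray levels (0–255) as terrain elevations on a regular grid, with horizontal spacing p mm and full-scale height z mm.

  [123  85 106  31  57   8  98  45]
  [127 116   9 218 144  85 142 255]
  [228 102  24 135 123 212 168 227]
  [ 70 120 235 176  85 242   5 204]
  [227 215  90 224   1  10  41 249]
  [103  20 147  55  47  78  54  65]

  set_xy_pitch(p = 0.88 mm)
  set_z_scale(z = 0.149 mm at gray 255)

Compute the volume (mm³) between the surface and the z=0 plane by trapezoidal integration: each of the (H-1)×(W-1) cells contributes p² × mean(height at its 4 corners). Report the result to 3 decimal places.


1.897

height_mm = gray/255 × 0.149; cell vol = 0.88² × mean(4 corners)
unit = 0.88² × 0.149 / (4×255) = 0.000113123 mm³ per gray-sum
row 0: Σ corner-gray over 7 cells = 2748  → 0.3109
row 1: Σ corner-gray over 7 cells = 3793  → 0.4291
row 2: Σ corner-gray over 7 cells = 3983  → 0.4506
row 3: Σ corner-gray over 7 cells = 3638  → 0.4115
row 4: Σ corner-gray over 7 cells = 2608  → 0.2950
Σ rows: total corner-gray = 16770  → 1.8971 mm³


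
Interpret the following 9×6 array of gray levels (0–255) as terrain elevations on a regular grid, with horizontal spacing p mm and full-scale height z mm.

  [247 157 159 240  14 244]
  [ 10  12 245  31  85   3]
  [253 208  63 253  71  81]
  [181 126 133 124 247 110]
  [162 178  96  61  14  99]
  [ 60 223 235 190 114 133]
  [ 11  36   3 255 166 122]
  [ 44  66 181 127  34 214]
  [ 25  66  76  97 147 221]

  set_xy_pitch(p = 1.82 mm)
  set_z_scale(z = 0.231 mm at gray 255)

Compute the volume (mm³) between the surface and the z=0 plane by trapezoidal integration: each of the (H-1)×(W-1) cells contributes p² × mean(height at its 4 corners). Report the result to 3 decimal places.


height_mm = gray/255 × 0.231; cell vol = 1.82² × mean(4 corners)
unit = 1.82² × 0.231 / (4×255) = 0.000750161 mm³ per gray-sum
row 0: Σ corner-gray over 5 cells = 2390  → 1.7929
row 1: Σ corner-gray over 5 cells = 2283  → 1.7126
row 2: Σ corner-gray over 5 cells = 3075  → 2.3067
row 3: Σ corner-gray over 5 cells = 2510  → 1.8829
row 4: Σ corner-gray over 5 cells = 2676  → 2.0074
row 5: Σ corner-gray over 5 cells = 2770  → 2.0779
row 6: Σ corner-gray over 5 cells = 2127  → 1.5956
row 7: Σ corner-gray over 5 cells = 2092  → 1.5693
Σ rows: total corner-gray = 19923  → 14.9455 mm³

14.945


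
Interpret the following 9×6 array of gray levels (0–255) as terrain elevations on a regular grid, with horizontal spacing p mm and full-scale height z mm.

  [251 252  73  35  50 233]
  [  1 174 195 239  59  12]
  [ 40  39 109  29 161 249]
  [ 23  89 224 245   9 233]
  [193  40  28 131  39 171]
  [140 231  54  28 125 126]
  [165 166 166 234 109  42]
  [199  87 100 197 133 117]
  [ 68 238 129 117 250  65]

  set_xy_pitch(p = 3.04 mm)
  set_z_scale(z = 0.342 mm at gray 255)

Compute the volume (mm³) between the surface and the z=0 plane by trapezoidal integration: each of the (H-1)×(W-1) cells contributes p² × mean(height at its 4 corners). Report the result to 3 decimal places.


height_mm = gray/255 × 0.342; cell vol = 3.04² × mean(4 corners)
unit = 3.04² × 0.342 / (4×255) = 0.00309865 mm³ per gray-sum
row 0: Σ corner-gray over 5 cells = 2651  → 8.2145
row 1: Σ corner-gray over 5 cells = 2312  → 7.1641
row 2: Σ corner-gray over 5 cells = 2355  → 7.2973
row 3: Σ corner-gray over 5 cells = 2230  → 6.9100
row 4: Σ corner-gray over 5 cells = 1982  → 6.1415
row 5: Σ corner-gray over 5 cells = 2699  → 8.3633
row 6: Σ corner-gray over 5 cells = 2907  → 9.0078
row 7: Σ corner-gray over 5 cells = 2951  → 9.1441
Σ rows: total corner-gray = 20087  → 62.2427 mm³

62.243


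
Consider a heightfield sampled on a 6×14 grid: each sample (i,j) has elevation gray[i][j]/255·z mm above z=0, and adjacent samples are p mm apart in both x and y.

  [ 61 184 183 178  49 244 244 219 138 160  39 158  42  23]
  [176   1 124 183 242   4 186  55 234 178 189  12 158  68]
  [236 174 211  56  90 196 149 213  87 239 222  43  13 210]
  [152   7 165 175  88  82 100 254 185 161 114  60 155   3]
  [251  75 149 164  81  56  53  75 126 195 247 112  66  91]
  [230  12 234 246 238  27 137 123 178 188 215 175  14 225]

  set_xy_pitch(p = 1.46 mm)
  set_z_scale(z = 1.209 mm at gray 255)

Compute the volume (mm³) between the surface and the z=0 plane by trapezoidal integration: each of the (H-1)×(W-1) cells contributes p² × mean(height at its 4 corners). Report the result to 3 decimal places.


88.377

height_mm = gray/255 × 1.209; cell vol = 1.46² × mean(4 corners)
unit = 1.46² × 1.209 / (4×255) = 0.00252657 mm³ per gray-sum
row 0: Σ corner-gray over 13 cells = 7136  → 18.0296
row 1: Σ corner-gray over 13 cells = 7208  → 18.2115
row 2: Σ corner-gray over 13 cells = 7079  → 17.8856
row 3: Σ corner-gray over 13 cells = 6387  → 16.1372
row 4: Σ corner-gray over 13 cells = 7169  → 18.1130
Σ rows: total corner-gray = 34979  → 88.3770 mm³


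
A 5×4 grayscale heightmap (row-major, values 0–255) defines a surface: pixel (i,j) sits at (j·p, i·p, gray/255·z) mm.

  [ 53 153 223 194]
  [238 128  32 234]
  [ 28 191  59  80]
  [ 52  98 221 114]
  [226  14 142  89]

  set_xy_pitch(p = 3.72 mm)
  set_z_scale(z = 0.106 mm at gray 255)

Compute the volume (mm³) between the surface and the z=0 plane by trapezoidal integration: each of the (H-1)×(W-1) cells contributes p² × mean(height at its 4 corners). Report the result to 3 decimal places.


8.678

height_mm = gray/255 × 0.106; cell vol = 3.72² × mean(4 corners)
unit = 3.72² × 0.106 / (4×255) = 0.00143811 mm³ per gray-sum
row 0: Σ corner-gray over 3 cells = 1791  → 2.5757
row 1: Σ corner-gray over 3 cells = 1400  → 2.0134
row 2: Σ corner-gray over 3 cells = 1412  → 2.0306
row 3: Σ corner-gray over 3 cells = 1431  → 2.0579
Σ rows: total corner-gray = 6034  → 8.6775 mm³


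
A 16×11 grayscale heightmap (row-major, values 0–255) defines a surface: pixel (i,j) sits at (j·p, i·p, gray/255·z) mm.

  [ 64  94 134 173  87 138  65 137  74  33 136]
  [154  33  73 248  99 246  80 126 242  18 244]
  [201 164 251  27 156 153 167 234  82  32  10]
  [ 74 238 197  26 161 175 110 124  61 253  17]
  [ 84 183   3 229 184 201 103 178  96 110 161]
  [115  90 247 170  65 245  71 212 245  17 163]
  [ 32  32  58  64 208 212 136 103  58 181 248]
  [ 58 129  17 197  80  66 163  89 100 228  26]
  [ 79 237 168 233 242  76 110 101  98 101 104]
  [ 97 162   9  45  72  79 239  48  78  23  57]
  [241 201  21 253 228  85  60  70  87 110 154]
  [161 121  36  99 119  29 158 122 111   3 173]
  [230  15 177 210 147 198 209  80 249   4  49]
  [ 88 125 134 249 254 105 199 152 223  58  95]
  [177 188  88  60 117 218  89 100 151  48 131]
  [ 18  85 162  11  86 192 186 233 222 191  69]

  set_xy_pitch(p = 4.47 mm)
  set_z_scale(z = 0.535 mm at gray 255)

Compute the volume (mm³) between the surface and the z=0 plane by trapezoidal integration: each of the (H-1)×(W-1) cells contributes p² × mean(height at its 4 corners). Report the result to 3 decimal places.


811.658

height_mm = gray/255 × 0.535; cell vol = 4.47² × mean(4 corners)
unit = 4.47² × 0.535 / (4×255) = 0.0104802 mm³ per gray-sum
row 0: Σ corner-gray over 10 cells = 4798  → 50.2839
row 1: Σ corner-gray over 10 cells = 5471  → 57.3371
row 2: Σ corner-gray over 10 cells = 5524  → 57.8925
row 3: Σ corner-gray over 10 cells = 5600  → 58.6890
row 4: Σ corner-gray over 10 cells = 5821  → 61.0051
row 5: Σ corner-gray over 10 cells = 5386  → 56.4462
row 6: Σ corner-gray over 10 cells = 4606  → 48.2717
row 7: Σ corner-gray over 10 cells = 5137  → 53.8367
row 8: Σ corner-gray over 10 cells = 4579  → 47.9887
row 9: Σ corner-gray over 10 cells = 4289  → 44.9495
row 10: Σ corner-gray over 10 cells = 4555  → 47.7372
row 11: Σ corner-gray over 10 cells = 4787  → 50.1686
row 12: Σ corner-gray over 10 cells = 6038  → 63.2793
row 13: Σ corner-gray over 10 cells = 5607  → 58.7624
row 14: Σ corner-gray over 10 cells = 5249  → 55.0105
Σ rows: total corner-gray = 77447  → 811.6583 mm³


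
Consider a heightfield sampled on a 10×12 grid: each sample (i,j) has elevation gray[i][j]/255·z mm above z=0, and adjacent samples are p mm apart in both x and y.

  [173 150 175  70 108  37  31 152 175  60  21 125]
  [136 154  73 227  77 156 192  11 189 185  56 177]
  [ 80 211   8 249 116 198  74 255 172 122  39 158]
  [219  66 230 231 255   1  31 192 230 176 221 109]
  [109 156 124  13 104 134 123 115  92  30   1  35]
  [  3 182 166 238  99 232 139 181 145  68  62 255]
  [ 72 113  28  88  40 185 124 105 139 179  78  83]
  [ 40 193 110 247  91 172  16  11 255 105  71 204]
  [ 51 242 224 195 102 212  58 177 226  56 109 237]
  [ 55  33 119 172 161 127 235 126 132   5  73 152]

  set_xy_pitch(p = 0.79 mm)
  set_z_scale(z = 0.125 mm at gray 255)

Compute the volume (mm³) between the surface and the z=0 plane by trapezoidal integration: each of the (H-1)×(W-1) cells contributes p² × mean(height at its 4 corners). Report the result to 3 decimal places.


3.960

height_mm = gray/255 × 0.125; cell vol = 0.79² × mean(4 corners)
unit = 0.79² × 0.125 / (4×255) = 7.64828e-05 mm³ per gray-sum
row 0: Σ corner-gray over 11 cells = 5209  → 0.3984
row 1: Σ corner-gray over 11 cells = 6079  → 0.4649
row 2: Σ corner-gray over 11 cells = 6720  → 0.5140
row 3: Σ corner-gray over 11 cells = 5522  → 0.4223
row 4: Σ corner-gray over 11 cells = 5210  → 0.3985
row 5: Σ corner-gray over 11 cells = 5595  → 0.4279
row 6: Σ corner-gray over 11 cells = 5099  → 0.3900
row 7: Σ corner-gray over 11 cells = 6276  → 0.4800
row 8: Σ corner-gray over 11 cells = 6063  → 0.4637
Σ rows: total corner-gray = 51773  → 3.9597 mm³


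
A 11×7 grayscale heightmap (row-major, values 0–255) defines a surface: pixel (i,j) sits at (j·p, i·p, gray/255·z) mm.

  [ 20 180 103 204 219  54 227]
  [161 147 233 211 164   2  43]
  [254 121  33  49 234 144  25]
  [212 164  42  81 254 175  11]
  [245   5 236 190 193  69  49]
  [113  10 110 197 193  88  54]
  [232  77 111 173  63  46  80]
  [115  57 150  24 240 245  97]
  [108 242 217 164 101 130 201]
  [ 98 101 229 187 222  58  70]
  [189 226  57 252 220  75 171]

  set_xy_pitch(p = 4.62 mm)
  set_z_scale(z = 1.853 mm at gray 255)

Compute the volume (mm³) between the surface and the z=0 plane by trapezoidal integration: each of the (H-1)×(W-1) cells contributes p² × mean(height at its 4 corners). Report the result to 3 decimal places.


1273.819

height_mm = gray/255 × 1.853; cell vol = 4.62² × mean(4 corners)
unit = 4.62² × 1.853 / (4×255) = 0.0387757 mm³ per gray-sum
row 0: Σ corner-gray over 6 cells = 3485  → 135.1332
row 1: Σ corner-gray over 6 cells = 3159  → 122.4923
row 2: Σ corner-gray over 6 cells = 3096  → 120.0494
row 3: Σ corner-gray over 6 cells = 3335  → 129.3168
row 4: Σ corner-gray over 6 cells = 3043  → 117.9943
row 5: Σ corner-gray over 6 cells = 2615  → 101.3984
row 6: Σ corner-gray over 6 cells = 2896  → 112.2943
row 7: Σ corner-gray over 6 cells = 3661  → 141.9577
row 8: Σ corner-gray over 6 cells = 3779  → 146.5332
row 9: Σ corner-gray over 6 cells = 3782  → 146.6495
Σ rows: total corner-gray = 32851  → 1273.8192 mm³


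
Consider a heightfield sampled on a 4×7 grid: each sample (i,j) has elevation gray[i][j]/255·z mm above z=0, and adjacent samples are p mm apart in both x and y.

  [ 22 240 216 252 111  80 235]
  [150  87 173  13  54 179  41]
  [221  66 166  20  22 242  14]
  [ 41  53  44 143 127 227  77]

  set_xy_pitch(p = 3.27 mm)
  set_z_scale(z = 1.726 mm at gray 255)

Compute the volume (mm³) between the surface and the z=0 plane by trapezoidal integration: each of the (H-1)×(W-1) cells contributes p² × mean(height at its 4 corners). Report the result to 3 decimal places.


150.199

height_mm = gray/255 × 1.726; cell vol = 3.27² × mean(4 corners)
unit = 3.27² × 1.726 / (4×255) = 0.0180941 mm³ per gray-sum
row 0: Σ corner-gray over 6 cells = 3258  → 58.9505
row 1: Σ corner-gray over 6 cells = 2470  → 44.6923
row 2: Σ corner-gray over 6 cells = 2573  → 46.5560
Σ rows: total corner-gray = 8301  → 150.1988 mm³


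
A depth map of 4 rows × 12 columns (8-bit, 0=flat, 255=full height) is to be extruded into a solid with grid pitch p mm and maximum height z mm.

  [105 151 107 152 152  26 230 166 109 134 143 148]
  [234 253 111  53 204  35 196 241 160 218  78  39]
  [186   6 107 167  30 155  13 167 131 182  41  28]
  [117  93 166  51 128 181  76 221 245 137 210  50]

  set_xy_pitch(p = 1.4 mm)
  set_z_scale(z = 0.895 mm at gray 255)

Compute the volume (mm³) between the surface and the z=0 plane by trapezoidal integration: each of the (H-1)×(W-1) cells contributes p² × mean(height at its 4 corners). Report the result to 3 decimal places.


height_mm = gray/255 × 0.895; cell vol = 1.4² × mean(4 corners)
unit = 1.4² × 0.895 / (4×255) = 0.0017198 mm³ per gray-sum
row 0: Σ corner-gray over 11 cells = 6364  → 10.9448
row 1: Σ corner-gray over 11 cells = 5583  → 9.6017
row 2: Σ corner-gray over 11 cells = 5395  → 9.2783
Σ rows: total corner-gray = 17342  → 29.8248 mm³

29.825


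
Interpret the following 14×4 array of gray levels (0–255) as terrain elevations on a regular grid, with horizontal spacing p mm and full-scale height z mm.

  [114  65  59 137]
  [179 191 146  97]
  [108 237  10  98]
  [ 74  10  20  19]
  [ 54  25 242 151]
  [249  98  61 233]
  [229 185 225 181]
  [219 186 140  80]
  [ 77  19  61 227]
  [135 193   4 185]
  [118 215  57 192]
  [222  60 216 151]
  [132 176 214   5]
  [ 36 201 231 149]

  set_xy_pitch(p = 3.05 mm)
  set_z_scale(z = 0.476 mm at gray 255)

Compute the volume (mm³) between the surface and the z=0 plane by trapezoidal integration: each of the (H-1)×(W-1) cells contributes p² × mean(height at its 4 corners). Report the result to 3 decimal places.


88.308

height_mm = gray/255 × 0.476; cell vol = 3.05² × mean(4 corners)
unit = 3.05² × 0.476 / (4×255) = 0.00434117 mm³ per gray-sum
row 0: Σ corner-gray over 3 cells = 1449  → 6.2904
row 1: Σ corner-gray over 3 cells = 1650  → 7.1629
row 2: Σ corner-gray over 3 cells = 853  → 3.7030
row 3: Σ corner-gray over 3 cells = 892  → 3.8723
row 4: Σ corner-gray over 3 cells = 1539  → 6.6811
row 5: Σ corner-gray over 3 cells = 2030  → 8.8126
row 6: Σ corner-gray over 3 cells = 2181  → 9.4681
row 7: Σ corner-gray over 3 cells = 1415  → 6.1428
row 8: Σ corner-gray over 3 cells = 1178  → 5.1139
row 9: Σ corner-gray over 3 cells = 1568  → 6.8069
row 10: Σ corner-gray over 3 cells = 1779  → 7.7229
row 11: Σ corner-gray over 3 cells = 1842  → 7.9964
row 12: Σ corner-gray over 3 cells = 1966  → 8.5347
Σ rows: total corner-gray = 20342  → 88.3080 mm³


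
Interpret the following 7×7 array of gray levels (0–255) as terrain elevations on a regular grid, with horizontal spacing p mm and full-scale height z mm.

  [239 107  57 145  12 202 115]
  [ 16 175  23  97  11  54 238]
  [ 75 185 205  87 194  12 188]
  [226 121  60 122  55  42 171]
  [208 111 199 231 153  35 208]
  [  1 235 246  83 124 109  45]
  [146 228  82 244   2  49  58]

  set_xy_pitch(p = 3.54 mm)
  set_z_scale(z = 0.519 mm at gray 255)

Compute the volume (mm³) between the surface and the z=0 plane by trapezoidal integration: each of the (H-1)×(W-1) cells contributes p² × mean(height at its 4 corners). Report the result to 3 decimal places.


111.217

height_mm = gray/255 × 0.519; cell vol = 3.54² × mean(4 corners)
unit = 3.54² × 0.519 / (4×255) = 0.00637637 mm³ per gray-sum
row 0: Σ corner-gray over 6 cells = 2374  → 15.1375
row 1: Σ corner-gray over 6 cells = 2603  → 16.5977
row 2: Σ corner-gray over 6 cells = 2826  → 18.0196
row 3: Σ corner-gray over 6 cells = 3071  → 19.5818
row 4: Σ corner-gray over 6 cells = 3514  → 22.4066
row 5: Σ corner-gray over 6 cells = 3054  → 19.4734
Σ rows: total corner-gray = 17442  → 111.2167 mm³


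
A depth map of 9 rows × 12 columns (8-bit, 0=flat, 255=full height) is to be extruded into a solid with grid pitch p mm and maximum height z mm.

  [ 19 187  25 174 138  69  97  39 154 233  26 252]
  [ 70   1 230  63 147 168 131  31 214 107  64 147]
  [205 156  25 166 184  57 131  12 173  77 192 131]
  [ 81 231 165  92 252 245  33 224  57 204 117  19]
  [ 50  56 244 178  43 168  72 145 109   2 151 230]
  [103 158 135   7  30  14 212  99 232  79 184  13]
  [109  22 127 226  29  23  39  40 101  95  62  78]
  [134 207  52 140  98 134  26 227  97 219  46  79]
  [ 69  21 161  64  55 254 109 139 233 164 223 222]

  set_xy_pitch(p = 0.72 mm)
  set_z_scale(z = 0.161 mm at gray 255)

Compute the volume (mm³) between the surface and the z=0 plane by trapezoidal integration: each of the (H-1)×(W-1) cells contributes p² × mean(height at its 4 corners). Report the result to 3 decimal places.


height_mm = gray/255 × 0.161; cell vol = 0.72² × mean(4 corners)
unit = 0.72² × 0.161 / (4×255) = 8.18259e-05 mm³ per gray-sum
row 0: Σ corner-gray over 11 cells = 5084  → 0.4160
row 1: Σ corner-gray over 11 cells = 5211  → 0.4264
row 2: Σ corner-gray over 11 cells = 6022  → 0.4928
row 3: Σ corner-gray over 11 cells = 5956  → 0.4874
row 4: Σ corner-gray over 11 cells = 5032  → 0.4117
row 5: Σ corner-gray over 11 cells = 4131  → 0.3380
row 6: Σ corner-gray over 11 cells = 4420  → 0.3617
row 7: Σ corner-gray over 11 cells = 5842  → 0.4780
Σ rows: total corner-gray = 41698  → 3.4120 mm³

3.412


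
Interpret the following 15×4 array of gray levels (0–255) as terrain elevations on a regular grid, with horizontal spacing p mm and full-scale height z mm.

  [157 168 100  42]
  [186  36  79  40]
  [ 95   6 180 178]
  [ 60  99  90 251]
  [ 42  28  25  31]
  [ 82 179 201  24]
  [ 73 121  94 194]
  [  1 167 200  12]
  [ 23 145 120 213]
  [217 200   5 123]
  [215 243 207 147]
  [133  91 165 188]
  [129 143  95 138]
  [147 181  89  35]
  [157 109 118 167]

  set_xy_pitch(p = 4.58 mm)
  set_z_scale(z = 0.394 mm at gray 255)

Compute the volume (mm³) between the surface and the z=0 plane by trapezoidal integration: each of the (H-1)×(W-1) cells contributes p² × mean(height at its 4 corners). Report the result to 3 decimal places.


height_mm = gray/255 × 0.394; cell vol = 4.58² × mean(4 corners)
unit = 4.58² × 0.394 / (4×255) = 0.00810265 mm³ per gray-sum
row 0: Σ corner-gray over 3 cells = 1191  → 9.6503
row 1: Σ corner-gray over 3 cells = 1101  → 8.9210
row 2: Σ corner-gray over 3 cells = 1334  → 10.8089
row 3: Σ corner-gray over 3 cells = 868  → 7.0331
row 4: Σ corner-gray over 3 cells = 1045  → 8.4673
row 5: Σ corner-gray over 3 cells = 1563  → 12.6644
row 6: Σ corner-gray over 3 cells = 1444  → 11.7002
row 7: Σ corner-gray over 3 cells = 1513  → 12.2593
row 8: Σ corner-gray over 3 cells = 1516  → 12.2836
row 9: Σ corner-gray over 3 cells = 2012  → 16.3025
row 10: Σ corner-gray over 3 cells = 2095  → 16.9750
row 11: Σ corner-gray over 3 cells = 1576  → 12.7698
row 12: Σ corner-gray over 3 cells = 1465  → 11.8704
row 13: Σ corner-gray over 3 cells = 1500  → 12.1540
Σ rows: total corner-gray = 20223  → 163.8599 mm³

163.860


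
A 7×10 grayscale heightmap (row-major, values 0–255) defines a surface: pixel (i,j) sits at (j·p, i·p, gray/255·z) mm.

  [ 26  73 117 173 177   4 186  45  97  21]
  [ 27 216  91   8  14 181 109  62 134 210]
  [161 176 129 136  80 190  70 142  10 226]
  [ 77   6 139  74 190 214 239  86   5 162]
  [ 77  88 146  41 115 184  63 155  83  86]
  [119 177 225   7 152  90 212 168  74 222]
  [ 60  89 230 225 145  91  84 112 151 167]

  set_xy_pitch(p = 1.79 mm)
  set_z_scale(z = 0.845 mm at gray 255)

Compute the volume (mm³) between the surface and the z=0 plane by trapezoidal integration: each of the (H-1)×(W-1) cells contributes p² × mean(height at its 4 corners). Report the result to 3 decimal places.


68.297

height_mm = gray/255 × 0.845; cell vol = 1.79² × mean(4 corners)
unit = 1.79² × 0.845 / (4×255) = 0.00265438 mm³ per gray-sum
row 0: Σ corner-gray over 9 cells = 3658  → 9.7097
row 1: Σ corner-gray over 9 cells = 4120  → 10.9360
row 2: Σ corner-gray over 9 cells = 4398  → 11.6739
row 3: Σ corner-gray over 9 cells = 4058  → 10.7715
row 4: Σ corner-gray over 9 cells = 4464  → 11.8491
row 5: Σ corner-gray over 9 cells = 5032  → 13.3568
Σ rows: total corner-gray = 25730  → 68.2971 mm³


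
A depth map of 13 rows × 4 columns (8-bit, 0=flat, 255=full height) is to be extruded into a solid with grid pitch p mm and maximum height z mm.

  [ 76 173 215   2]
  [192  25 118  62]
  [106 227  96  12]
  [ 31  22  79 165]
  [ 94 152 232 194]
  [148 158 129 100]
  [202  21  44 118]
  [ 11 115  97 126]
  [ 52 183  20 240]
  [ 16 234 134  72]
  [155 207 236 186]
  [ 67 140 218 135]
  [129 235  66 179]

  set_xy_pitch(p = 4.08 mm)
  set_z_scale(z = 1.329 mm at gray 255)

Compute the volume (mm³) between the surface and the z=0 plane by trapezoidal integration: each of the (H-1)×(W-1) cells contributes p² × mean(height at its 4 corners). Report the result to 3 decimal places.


396.480

height_mm = gray/255 × 1.329; cell vol = 4.08² × mean(4 corners)
unit = 4.08² × 1.329 / (4×255) = 0.0216893 mm³ per gray-sum
row 0: Σ corner-gray over 3 cells = 1394  → 30.2349
row 1: Σ corner-gray over 3 cells = 1304  → 28.2828
row 2: Σ corner-gray over 3 cells = 1162  → 25.2029
row 3: Σ corner-gray over 3 cells = 1454  → 31.5362
row 4: Σ corner-gray over 3 cells = 1878  → 40.7325
row 5: Σ corner-gray over 3 cells = 1272  → 27.5888
row 6: Σ corner-gray over 3 cells = 1011  → 21.9279
row 7: Σ corner-gray over 3 cells = 1259  → 27.3068
row 8: Σ corner-gray over 3 cells = 1522  → 33.0111
row 9: Σ corner-gray over 3 cells = 2051  → 44.4847
row 10: Σ corner-gray over 3 cells = 2145  → 46.5235
row 11: Σ corner-gray over 3 cells = 1828  → 39.6480
Σ rows: total corner-gray = 18280  → 396.4800 mm³


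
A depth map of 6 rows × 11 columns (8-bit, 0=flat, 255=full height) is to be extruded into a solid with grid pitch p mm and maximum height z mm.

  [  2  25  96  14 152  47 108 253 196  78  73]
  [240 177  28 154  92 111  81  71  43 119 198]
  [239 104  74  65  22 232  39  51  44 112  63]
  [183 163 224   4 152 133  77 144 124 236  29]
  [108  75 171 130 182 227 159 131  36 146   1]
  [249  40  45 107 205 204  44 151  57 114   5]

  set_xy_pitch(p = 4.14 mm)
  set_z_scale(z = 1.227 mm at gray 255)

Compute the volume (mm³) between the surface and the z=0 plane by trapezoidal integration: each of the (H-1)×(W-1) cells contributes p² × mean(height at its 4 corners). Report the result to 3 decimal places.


height_mm = gray/255 × 1.227; cell vol = 4.14² × mean(4 corners)
unit = 4.14² × 1.227 / (4×255) = 0.0206179 mm³ per gray-sum
row 0: Σ corner-gray over 10 cells = 4203  → 86.6572
row 1: Σ corner-gray over 10 cells = 3978  → 82.0181
row 2: Σ corner-gray over 10 cells = 4514  → 93.0693
row 3: Σ corner-gray over 10 cells = 5349  → 110.2853
row 4: Σ corner-gray over 10 cells = 4811  → 99.1929
Σ rows: total corner-gray = 22855  → 471.2228 mm³

471.223


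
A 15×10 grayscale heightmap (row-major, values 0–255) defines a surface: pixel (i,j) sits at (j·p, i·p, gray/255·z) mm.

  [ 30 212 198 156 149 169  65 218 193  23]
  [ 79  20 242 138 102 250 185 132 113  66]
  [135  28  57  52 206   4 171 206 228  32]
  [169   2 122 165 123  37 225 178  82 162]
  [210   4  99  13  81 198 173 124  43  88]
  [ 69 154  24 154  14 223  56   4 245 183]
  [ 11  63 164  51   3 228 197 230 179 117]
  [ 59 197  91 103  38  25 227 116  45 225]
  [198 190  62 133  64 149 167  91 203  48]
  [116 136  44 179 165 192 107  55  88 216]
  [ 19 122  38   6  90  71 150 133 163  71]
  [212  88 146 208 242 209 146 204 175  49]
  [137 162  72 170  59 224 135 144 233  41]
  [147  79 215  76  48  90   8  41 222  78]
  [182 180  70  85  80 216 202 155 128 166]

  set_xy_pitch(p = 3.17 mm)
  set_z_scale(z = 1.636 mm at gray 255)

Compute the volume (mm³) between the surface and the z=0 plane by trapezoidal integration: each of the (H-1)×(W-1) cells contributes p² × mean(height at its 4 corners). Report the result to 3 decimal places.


height_mm = gray/255 × 1.636; cell vol = 3.17² × mean(4 corners)
unit = 3.17² × 1.636 / (4×255) = 0.0161176 mm³ per gray-sum
row 0: Σ corner-gray over 9 cells = 5282  → 85.1334
row 1: Σ corner-gray over 9 cells = 4580  → 73.8188
row 2: Σ corner-gray over 9 cells = 4270  → 68.8224
row 3: Σ corner-gray over 9 cells = 3967  → 63.9387
row 4: Σ corner-gray over 9 cells = 3768  → 60.7313
row 5: Σ corner-gray over 9 cells = 4358  → 70.2407
row 6: Σ corner-gray over 9 cells = 4326  → 69.7249
row 7: Σ corner-gray over 9 cells = 4332  → 69.8216
row 8: Σ corner-gray over 9 cells = 4628  → 74.5925
row 9: Σ corner-gray over 9 cells = 3900  → 62.8588
row 10: Σ corner-gray over 9 cells = 4733  → 76.2848
row 11: Σ corner-gray over 9 cells = 5673  → 91.4354
row 12: Σ corner-gray over 9 cells = 4359  → 70.2568
row 13: Σ corner-gray over 9 cells = 4363  → 70.3213
Σ rows: total corner-gray = 62539  → 1007.9816 mm³

1007.982


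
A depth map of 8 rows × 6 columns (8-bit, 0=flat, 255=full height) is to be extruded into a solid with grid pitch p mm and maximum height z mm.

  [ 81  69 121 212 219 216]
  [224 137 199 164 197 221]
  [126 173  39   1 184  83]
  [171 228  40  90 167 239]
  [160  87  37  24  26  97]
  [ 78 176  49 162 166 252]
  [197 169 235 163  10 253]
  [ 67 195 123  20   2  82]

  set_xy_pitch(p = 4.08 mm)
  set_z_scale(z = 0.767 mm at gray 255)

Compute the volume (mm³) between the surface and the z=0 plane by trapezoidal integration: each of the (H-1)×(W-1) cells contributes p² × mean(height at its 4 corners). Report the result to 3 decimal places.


228.593

height_mm = gray/255 × 0.767; cell vol = 4.08² × mean(4 corners)
unit = 4.08² × 0.767 / (4×255) = 0.0125174 mm³ per gray-sum
row 0: Σ corner-gray over 5 cells = 3378  → 42.2839
row 1: Σ corner-gray over 5 cells = 2842  → 35.5746
row 2: Σ corner-gray over 5 cells = 2463  → 30.8305
row 3: Σ corner-gray over 5 cells = 2065  → 25.8485
row 4: Σ corner-gray over 5 cells = 2041  → 25.5481
row 5: Σ corner-gray over 5 cells = 3040  → 38.0530
row 6: Σ corner-gray over 5 cells = 2433  → 30.4549
Σ rows: total corner-gray = 18262  → 228.5935 mm³


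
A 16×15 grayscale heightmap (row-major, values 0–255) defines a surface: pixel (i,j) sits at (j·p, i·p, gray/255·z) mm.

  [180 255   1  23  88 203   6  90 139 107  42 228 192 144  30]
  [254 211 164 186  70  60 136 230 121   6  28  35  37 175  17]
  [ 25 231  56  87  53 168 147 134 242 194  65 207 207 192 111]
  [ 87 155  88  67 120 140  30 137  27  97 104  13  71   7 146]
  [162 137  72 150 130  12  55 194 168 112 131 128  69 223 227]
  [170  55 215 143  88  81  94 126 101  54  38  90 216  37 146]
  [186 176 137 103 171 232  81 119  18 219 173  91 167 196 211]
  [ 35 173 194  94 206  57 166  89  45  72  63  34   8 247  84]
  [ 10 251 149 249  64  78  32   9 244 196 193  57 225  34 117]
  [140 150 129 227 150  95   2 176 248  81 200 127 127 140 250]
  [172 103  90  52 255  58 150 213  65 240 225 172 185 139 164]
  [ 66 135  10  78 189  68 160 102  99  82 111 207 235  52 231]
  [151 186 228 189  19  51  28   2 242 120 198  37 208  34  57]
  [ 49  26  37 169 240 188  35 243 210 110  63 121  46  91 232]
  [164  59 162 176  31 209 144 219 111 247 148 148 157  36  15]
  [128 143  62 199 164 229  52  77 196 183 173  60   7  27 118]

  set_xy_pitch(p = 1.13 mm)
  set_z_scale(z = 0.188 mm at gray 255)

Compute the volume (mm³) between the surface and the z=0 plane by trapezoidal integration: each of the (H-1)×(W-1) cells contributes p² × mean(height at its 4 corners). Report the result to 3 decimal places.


24.780

height_mm = gray/255 × 0.188; cell vol = 1.13² × mean(4 corners)
unit = 1.13² × 0.188 / (4×255) = 0.00023535 mm³ per gray-sum
row 0: Σ corner-gray over 14 cells = 6435  → 1.5145
row 1: Σ corner-gray over 14 cells = 7291  → 1.7159
row 2: Σ corner-gray over 14 cells = 6447  → 1.5173
row 3: Σ corner-gray over 14 cells = 5896  → 1.3876
row 4: Σ corner-gray over 14 cells = 6543  → 1.5399
row 5: Σ corner-gray over 14 cells = 7155  → 1.6839
row 6: Σ corner-gray over 14 cells = 7178  → 1.6893
row 7: Σ corner-gray over 14 cells = 6704  → 1.5778
row 8: Σ corner-gray over 14 cells = 7783  → 1.8317
row 9: Σ corner-gray over 14 cells = 8324  → 1.9591
row 10: Σ corner-gray over 14 cells = 7583  → 1.7847
row 11: Σ corner-gray over 14 cells = 6645  → 1.5639
row 12: Σ corner-gray over 14 cells = 6731  → 1.5841
row 13: Σ corner-gray over 14 cells = 7312  → 1.7209
row 14: Σ corner-gray over 14 cells = 7263  → 1.7093
Σ rows: total corner-gray = 105290  → 24.7800 mm³
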